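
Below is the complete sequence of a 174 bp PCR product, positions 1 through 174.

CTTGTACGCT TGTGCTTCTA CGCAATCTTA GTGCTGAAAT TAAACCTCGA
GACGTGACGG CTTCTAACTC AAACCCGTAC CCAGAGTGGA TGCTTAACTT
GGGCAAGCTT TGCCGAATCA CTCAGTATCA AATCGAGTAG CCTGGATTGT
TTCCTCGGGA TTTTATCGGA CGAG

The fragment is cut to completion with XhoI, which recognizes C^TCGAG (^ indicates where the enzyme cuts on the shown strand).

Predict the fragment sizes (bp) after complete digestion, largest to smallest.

The XhoI site (CTCGAG) starts at position 46.
XhoI cuts after the first base of each site, so after position 46.
Linear molecule, 1 cut → 2 fragments:
  1–46 → 46 bp
  47–174 → 128 bp
Sorted largest to smallest: 128, 46 bp.

128, 46 bp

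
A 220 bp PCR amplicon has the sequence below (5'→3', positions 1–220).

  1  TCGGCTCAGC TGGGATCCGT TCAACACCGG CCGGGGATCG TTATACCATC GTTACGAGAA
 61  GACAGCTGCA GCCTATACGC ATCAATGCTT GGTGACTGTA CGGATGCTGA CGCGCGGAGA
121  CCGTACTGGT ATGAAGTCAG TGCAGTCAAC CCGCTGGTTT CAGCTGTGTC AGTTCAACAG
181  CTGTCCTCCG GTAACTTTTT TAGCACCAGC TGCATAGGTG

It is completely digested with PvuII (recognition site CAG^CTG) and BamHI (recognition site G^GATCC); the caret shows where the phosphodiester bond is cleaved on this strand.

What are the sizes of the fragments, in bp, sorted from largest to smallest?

PvuII sites (CAGCTG) start at positions 7, 63, 161, 178, 207.
PvuII cuts after base 3 of each site, so after positions 9, 65, 163, 180, 209.
The BamHI site (GGATCC) starts at position 13.
BamHI cuts after the first base of each site, so after position 13.
Combined cut positions: 9, 13, 65, 163, 180, 209.
Linear molecule, 6 cuts → 7 fragments:
  1–9 → 9 bp
  10–13 → 4 bp
  14–65 → 52 bp
  66–163 → 98 bp
  164–180 → 17 bp
  181–209 → 29 bp
  210–220 → 11 bp
Sorted largest to smallest: 98, 52, 29, 17, 11, 9, 4 bp.

98, 52, 29, 17, 11, 9, 4 bp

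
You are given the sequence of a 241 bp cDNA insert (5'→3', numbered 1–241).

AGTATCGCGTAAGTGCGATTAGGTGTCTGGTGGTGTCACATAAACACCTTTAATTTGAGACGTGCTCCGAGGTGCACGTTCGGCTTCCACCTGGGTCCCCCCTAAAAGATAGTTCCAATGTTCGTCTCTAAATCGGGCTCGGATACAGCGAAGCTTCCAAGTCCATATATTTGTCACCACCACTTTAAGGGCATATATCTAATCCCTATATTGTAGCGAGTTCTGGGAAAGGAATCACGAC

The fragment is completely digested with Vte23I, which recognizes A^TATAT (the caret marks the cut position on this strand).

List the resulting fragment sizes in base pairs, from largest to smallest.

165, 48, 28 bp

Vte23I sites (ATATAT) start at positions 165, 193.
Vte23I cuts after the first base of each site, so after positions 165, 193.
Linear molecule, 2 cuts → 3 fragments:
  1–165 → 165 bp
  166–193 → 28 bp
  194–241 → 48 bp
Sorted largest to smallest: 165, 48, 28 bp.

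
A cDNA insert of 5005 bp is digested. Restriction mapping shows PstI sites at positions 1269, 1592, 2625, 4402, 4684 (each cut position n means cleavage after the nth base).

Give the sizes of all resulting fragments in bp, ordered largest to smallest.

1777, 1269, 1033, 323, 321, 282 bp

Linear molecule, 5 cuts → 6 fragments:
  1269 − 0 = 1269 bp
  1592 − 1269 = 323 bp
  2625 − 1592 = 1033 bp
  4402 − 2625 = 1777 bp
  4684 − 4402 = 282 bp
  5005 − 4684 = 321 bp
Sorted largest to smallest: 1777, 1269, 1033, 323, 321, 282 bp.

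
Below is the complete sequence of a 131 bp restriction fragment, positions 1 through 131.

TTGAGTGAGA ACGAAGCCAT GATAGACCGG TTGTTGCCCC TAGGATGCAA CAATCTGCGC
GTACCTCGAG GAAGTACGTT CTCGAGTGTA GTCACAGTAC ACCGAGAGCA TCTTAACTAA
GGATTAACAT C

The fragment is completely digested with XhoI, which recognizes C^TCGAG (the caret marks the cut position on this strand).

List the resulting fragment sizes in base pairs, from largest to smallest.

65, 50, 16 bp

XhoI sites (CTCGAG) start at positions 65, 81.
XhoI cuts after the first base of each site, so after positions 65, 81.
Linear molecule, 2 cuts → 3 fragments:
  1–65 → 65 bp
  66–81 → 16 bp
  82–131 → 50 bp
Sorted largest to smallest: 65, 50, 16 bp.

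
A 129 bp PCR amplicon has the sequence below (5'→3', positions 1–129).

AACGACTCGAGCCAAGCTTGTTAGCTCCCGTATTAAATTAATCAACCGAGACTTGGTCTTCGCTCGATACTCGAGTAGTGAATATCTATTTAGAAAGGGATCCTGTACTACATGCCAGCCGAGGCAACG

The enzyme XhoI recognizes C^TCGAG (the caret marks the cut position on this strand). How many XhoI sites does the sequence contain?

CTCGAG occurs starting at positions 6, 70.
XhoI cuts at 2 sites.

2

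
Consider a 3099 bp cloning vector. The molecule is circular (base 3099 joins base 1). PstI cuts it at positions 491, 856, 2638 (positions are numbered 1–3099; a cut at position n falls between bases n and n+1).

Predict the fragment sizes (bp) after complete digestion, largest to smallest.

1782, 952, 365 bp

Circular molecule, 3 cuts → 3 fragments:
  856 − 491 = 365 bp
  2638 − 856 = 1782 bp
  wrap: 3099 − 2638 + 491 = 952 bp
Sorted largest to smallest: 1782, 952, 365 bp.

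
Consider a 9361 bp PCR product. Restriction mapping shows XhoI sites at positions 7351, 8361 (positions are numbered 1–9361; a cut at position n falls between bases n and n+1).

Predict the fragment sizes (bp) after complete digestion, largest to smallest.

7351, 1010, 1000 bp

Linear molecule, 2 cuts → 3 fragments:
  7351 − 0 = 7351 bp
  8361 − 7351 = 1010 bp
  9361 − 8361 = 1000 bp
Sorted largest to smallest: 7351, 1010, 1000 bp.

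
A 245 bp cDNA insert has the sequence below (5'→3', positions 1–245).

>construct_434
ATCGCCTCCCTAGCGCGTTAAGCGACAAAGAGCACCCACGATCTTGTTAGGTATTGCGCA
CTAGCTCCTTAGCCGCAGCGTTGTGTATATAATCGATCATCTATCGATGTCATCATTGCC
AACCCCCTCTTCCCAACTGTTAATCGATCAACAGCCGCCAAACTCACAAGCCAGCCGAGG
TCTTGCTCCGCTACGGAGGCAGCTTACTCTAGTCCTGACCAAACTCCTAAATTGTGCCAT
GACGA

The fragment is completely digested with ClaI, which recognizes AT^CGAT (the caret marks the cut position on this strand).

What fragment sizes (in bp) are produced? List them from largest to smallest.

101, 93, 40, 11 bp

ClaI sites (ATCGAT) start at positions 92, 103, 143.
ClaI cuts after base 2 of each site, so after positions 93, 104, 144.
Linear molecule, 3 cuts → 4 fragments:
  1–93 → 93 bp
  94–104 → 11 bp
  105–144 → 40 bp
  145–245 → 101 bp
Sorted largest to smallest: 101, 93, 40, 11 bp.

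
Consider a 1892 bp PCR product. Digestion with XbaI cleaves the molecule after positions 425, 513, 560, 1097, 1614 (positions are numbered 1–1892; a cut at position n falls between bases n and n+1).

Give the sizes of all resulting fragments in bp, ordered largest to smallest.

537, 517, 425, 278, 88, 47 bp

Linear molecule, 5 cuts → 6 fragments:
  425 − 0 = 425 bp
  513 − 425 = 88 bp
  560 − 513 = 47 bp
  1097 − 560 = 537 bp
  1614 − 1097 = 517 bp
  1892 − 1614 = 278 bp
Sorted largest to smallest: 537, 517, 425, 278, 88, 47 bp.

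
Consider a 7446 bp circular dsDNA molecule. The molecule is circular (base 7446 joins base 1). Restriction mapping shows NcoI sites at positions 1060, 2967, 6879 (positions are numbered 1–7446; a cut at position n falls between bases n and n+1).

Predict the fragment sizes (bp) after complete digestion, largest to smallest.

Circular molecule, 3 cuts → 3 fragments:
  2967 − 1060 = 1907 bp
  6879 − 2967 = 3912 bp
  wrap: 7446 − 6879 + 1060 = 1627 bp
Sorted largest to smallest: 3912, 1907, 1627 bp.

3912, 1907, 1627 bp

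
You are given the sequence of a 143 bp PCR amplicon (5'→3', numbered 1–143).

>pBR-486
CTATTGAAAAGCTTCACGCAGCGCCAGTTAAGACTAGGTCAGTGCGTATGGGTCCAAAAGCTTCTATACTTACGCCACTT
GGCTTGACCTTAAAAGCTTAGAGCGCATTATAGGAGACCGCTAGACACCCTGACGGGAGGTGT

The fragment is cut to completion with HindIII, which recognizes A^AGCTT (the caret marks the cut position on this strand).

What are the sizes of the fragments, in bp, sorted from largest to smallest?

HindIII sites (AAGCTT) start at positions 9, 58, 94.
HindIII cuts after the first base of each site, so after positions 9, 58, 94.
Linear molecule, 3 cuts → 4 fragments:
  1–9 → 9 bp
  10–58 → 49 bp
  59–94 → 36 bp
  95–143 → 49 bp
Sorted largest to smallest: 49, 49, 36, 9 bp.

49, 49, 36, 9 bp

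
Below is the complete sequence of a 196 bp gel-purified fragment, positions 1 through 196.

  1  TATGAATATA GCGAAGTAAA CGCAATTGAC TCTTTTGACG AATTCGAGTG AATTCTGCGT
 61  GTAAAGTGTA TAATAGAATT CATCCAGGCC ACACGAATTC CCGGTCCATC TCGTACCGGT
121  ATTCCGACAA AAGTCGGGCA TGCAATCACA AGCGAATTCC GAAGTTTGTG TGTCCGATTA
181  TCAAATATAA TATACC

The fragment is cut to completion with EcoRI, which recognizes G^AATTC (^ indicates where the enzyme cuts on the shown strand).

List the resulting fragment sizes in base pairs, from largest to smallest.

EcoRI sites (GAATTC) start at positions 40, 50, 76, 95, 154.
EcoRI cuts after the first base of each site, so after positions 40, 50, 76, 95, 154.
Linear molecule, 5 cuts → 6 fragments:
  1–40 → 40 bp
  41–50 → 10 bp
  51–76 → 26 bp
  77–95 → 19 bp
  96–154 → 59 bp
  155–196 → 42 bp
Sorted largest to smallest: 59, 42, 40, 26, 19, 10 bp.

59, 42, 40, 26, 19, 10 bp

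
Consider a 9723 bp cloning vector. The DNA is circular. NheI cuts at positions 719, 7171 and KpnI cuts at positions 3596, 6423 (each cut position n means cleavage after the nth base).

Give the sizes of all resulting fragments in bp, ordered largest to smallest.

3271, 2877, 2827, 748 bp

Combined cut positions (sorted): 719, 3596, 6423, 7171.
Circular molecule, 4 cuts → 4 fragments:
  3596 − 719 = 2877 bp
  6423 − 3596 = 2827 bp
  7171 − 6423 = 748 bp
  wrap: 9723 − 7171 + 719 = 3271 bp
Sorted largest to smallest: 3271, 2877, 2827, 748 bp.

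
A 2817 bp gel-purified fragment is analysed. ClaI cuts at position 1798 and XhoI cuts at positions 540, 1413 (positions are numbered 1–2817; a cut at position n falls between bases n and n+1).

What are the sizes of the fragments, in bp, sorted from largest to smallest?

Combined cut positions (sorted): 540, 1413, 1798.
Linear molecule, 3 cuts → 4 fragments:
  540 − 0 = 540 bp
  1413 − 540 = 873 bp
  1798 − 1413 = 385 bp
  2817 − 1798 = 1019 bp
Sorted largest to smallest: 1019, 873, 540, 385 bp.

1019, 873, 540, 385 bp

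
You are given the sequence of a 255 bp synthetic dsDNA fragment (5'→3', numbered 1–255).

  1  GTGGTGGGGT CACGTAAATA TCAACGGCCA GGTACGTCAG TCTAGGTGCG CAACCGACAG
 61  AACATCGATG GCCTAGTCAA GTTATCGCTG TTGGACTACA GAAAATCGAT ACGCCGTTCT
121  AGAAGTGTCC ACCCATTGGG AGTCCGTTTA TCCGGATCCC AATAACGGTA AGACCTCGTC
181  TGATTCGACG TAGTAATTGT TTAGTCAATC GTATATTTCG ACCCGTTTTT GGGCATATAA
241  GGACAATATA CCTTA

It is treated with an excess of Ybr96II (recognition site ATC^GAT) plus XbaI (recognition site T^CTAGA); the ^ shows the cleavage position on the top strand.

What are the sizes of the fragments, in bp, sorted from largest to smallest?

137, 66, 41, 11 bp

Ybr96II sites (ATCGAT) start at positions 64, 105.
Ybr96II cuts after base 3 of each site, so after positions 66, 107.
The XbaI site (TCTAGA) starts at position 118.
XbaI cuts after the first base of each site, so after position 118.
Combined cut positions: 66, 107, 118.
Linear molecule, 3 cuts → 4 fragments:
  1–66 → 66 bp
  67–107 → 41 bp
  108–118 → 11 bp
  119–255 → 137 bp
Sorted largest to smallest: 137, 66, 41, 11 bp.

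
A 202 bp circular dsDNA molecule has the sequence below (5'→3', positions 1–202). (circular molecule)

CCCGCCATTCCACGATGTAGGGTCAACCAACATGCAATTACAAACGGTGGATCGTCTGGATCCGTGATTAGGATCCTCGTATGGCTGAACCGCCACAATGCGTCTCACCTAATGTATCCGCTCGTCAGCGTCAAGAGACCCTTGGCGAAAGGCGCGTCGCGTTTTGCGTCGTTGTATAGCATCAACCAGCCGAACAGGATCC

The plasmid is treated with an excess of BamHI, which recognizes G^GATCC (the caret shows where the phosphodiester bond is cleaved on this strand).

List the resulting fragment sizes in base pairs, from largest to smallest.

BamHI sites (GGATCC) start at positions 58, 71, 197.
BamHI cuts after the first base of each site, so after positions 58, 71, 197.
Circular molecule, 3 cuts → 3 fragments:
  59–71 → 13 bp
  72–197 → 126 bp
  198–202 then 1–58 → 5 + 58 = 63 bp
Sorted largest to smallest: 126, 63, 13 bp.

126, 63, 13 bp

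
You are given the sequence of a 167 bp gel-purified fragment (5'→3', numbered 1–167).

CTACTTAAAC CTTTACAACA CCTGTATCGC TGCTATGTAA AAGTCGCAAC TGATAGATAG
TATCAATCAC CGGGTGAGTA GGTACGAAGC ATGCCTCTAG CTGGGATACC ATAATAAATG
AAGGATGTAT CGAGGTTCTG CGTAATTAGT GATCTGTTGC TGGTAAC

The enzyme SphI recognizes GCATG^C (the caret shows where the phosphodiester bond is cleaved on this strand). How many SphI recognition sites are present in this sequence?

1

GCATGC occurs starting at position 89.
SphI cuts at 1 site.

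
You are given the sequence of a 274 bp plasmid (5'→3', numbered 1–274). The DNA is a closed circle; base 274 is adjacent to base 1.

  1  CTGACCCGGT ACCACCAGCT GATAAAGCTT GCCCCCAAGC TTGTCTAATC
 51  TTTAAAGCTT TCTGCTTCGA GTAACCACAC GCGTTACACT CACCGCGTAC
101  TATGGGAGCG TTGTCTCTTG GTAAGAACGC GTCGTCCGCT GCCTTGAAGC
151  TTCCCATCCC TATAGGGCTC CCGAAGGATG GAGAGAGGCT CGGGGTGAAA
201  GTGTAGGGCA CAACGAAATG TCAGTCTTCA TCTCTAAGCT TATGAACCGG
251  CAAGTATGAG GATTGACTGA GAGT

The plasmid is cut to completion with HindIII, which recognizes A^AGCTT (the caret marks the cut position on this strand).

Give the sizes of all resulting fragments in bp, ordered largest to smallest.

92, 89, 63, 18, 12 bp

HindIII sites (AAGCTT) start at positions 25, 37, 55, 147, 236.
HindIII cuts after the first base of each site, so after positions 25, 37, 55, 147, 236.
Circular molecule, 5 cuts → 5 fragments:
  26–37 → 12 bp
  38–55 → 18 bp
  56–147 → 92 bp
  148–236 → 89 bp
  237–274 then 1–25 → 38 + 25 = 63 bp
Sorted largest to smallest: 92, 89, 63, 18, 12 bp.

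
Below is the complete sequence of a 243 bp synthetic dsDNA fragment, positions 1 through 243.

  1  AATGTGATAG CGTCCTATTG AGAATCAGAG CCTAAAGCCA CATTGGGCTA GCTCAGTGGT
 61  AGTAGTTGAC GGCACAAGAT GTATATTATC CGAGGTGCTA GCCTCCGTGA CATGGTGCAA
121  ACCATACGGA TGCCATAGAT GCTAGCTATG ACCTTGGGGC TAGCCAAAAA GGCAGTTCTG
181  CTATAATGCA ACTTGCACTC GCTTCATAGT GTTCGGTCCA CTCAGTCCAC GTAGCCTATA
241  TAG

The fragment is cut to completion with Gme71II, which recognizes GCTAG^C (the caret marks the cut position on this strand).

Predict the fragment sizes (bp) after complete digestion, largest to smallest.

Gme71II sites (GCTAGC) start at positions 47, 97, 141, 159.
Gme71II cuts after base 5 of each site (before the last base), so after positions 51, 101, 145, 163.
Linear molecule, 4 cuts → 5 fragments:
  1–51 → 51 bp
  52–101 → 50 bp
  102–145 → 44 bp
  146–163 → 18 bp
  164–243 → 80 bp
Sorted largest to smallest: 80, 51, 50, 44, 18 bp.

80, 51, 50, 44, 18 bp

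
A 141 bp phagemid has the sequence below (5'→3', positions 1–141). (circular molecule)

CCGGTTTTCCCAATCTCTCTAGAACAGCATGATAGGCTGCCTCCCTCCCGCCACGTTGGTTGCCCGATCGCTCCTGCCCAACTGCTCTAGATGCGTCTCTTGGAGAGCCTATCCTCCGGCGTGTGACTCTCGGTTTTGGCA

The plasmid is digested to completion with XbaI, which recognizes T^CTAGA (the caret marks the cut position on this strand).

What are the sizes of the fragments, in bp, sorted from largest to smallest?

73, 68 bp

XbaI sites (TCTAGA) start at positions 18, 86.
XbaI cuts after the first base of each site, so after positions 18, 86.
Circular molecule, 2 cuts → 2 fragments:
  19–86 → 68 bp
  87–141 then 1–18 → 55 + 18 = 73 bp
Sorted largest to smallest: 73, 68 bp.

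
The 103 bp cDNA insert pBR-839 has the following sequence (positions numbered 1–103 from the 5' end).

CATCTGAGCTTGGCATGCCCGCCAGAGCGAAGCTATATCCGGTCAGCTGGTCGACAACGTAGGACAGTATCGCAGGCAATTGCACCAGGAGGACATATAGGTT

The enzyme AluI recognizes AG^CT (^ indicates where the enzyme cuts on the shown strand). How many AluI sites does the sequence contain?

AGCT occurs starting at positions 7, 31, 45.
AluI cuts at 3 sites.

3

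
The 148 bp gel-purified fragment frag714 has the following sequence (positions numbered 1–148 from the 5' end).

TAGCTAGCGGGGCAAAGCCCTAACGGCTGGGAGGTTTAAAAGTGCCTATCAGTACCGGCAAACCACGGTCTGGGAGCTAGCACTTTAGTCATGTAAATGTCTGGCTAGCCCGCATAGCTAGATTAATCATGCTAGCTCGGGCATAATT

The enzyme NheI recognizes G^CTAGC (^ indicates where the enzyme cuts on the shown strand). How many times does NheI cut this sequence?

4

GCTAGC occurs starting at positions 3, 76, 104, 131.
NheI cuts at 4 sites.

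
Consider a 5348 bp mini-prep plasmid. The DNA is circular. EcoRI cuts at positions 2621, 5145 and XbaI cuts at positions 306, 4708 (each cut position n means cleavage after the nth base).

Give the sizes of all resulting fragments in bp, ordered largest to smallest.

Combined cut positions (sorted): 306, 2621, 4708, 5145.
Circular molecule, 4 cuts → 4 fragments:
  2621 − 306 = 2315 bp
  4708 − 2621 = 2087 bp
  5145 − 4708 = 437 bp
  wrap: 5348 − 5145 + 306 = 509 bp
Sorted largest to smallest: 2315, 2087, 509, 437 bp.

2315, 2087, 509, 437 bp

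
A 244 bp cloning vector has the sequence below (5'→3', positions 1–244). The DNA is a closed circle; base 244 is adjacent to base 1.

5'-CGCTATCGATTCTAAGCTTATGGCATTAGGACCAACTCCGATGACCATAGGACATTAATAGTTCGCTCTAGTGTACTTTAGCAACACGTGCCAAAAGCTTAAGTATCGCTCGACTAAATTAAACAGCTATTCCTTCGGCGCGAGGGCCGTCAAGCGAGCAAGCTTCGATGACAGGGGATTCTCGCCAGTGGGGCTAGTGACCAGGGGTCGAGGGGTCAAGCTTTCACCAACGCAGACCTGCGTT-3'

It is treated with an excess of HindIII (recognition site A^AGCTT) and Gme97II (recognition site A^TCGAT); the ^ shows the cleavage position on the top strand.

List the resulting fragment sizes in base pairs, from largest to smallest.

81, 65, 58, 31, 9 bp

HindIII sites (AAGCTT) start at positions 14, 95, 160, 218.
HindIII cuts after the first base of each site, so after positions 14, 95, 160, 218.
The Gme97II site (ATCGAT) starts at position 5.
Gme97II cuts after the first base of each site, so after position 5.
Combined cut positions: 5, 14, 95, 160, 218.
Circular molecule, 5 cuts → 5 fragments:
  6–14 → 9 bp
  15–95 → 81 bp
  96–160 → 65 bp
  161–218 → 58 bp
  219–244 then 1–5 → 26 + 5 = 31 bp
Sorted largest to smallest: 81, 65, 58, 31, 9 bp.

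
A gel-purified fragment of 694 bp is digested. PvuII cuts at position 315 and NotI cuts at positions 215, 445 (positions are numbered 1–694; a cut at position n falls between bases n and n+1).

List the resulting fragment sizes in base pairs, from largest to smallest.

Combined cut positions (sorted): 215, 315, 445.
Linear molecule, 3 cuts → 4 fragments:
  215 − 0 = 215 bp
  315 − 215 = 100 bp
  445 − 315 = 130 bp
  694 − 445 = 249 bp
Sorted largest to smallest: 249, 215, 130, 100 bp.

249, 215, 130, 100 bp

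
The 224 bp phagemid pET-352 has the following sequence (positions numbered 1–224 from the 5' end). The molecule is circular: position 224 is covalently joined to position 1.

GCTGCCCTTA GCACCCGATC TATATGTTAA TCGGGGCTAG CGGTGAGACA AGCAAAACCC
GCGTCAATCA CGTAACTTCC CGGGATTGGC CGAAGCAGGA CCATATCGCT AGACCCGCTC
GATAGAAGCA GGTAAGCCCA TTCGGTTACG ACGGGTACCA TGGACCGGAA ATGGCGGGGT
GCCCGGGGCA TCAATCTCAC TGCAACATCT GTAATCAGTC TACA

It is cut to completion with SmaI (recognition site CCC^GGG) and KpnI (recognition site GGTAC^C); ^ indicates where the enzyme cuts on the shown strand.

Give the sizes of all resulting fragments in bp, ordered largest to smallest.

SmaI sites (CCCGGG) start at positions 79, 182.
SmaI cuts after base 3 of each site, so after positions 81, 184.
The KpnI site (GGTACC) starts at position 154.
KpnI cuts after base 5 of each site (before the last base), so after position 158.
Combined cut positions: 81, 158, 184.
Circular molecule, 3 cuts → 3 fragments:
  82–158 → 77 bp
  159–184 → 26 bp
  185–224 then 1–81 → 40 + 81 = 121 bp
Sorted largest to smallest: 121, 77, 26 bp.

121, 77, 26 bp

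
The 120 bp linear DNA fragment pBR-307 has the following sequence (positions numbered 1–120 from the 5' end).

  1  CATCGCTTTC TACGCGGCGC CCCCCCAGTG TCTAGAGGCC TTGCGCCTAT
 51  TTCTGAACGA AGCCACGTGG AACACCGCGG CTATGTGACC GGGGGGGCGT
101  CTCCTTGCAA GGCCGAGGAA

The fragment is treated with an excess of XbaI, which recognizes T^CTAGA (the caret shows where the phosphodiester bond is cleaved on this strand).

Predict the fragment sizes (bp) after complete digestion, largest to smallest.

89, 31 bp

The XbaI site (TCTAGA) starts at position 31.
XbaI cuts after the first base of each site, so after position 31.
Linear molecule, 1 cut → 2 fragments:
  1–31 → 31 bp
  32–120 → 89 bp
Sorted largest to smallest: 89, 31 bp.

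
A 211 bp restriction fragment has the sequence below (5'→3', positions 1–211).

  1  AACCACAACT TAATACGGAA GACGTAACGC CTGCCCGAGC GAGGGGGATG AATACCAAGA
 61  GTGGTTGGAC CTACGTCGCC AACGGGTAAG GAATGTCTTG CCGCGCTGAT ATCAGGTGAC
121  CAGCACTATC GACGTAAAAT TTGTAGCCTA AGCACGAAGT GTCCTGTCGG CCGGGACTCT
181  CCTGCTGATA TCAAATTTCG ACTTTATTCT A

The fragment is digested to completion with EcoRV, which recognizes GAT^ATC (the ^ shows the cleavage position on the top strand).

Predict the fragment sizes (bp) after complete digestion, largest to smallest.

EcoRV sites (GATATC) start at positions 108, 187.
EcoRV cuts after base 3 of each site, so after positions 110, 189.
Linear molecule, 2 cuts → 3 fragments:
  1–110 → 110 bp
  111–189 → 79 bp
  190–211 → 22 bp
Sorted largest to smallest: 110, 79, 22 bp.

110, 79, 22 bp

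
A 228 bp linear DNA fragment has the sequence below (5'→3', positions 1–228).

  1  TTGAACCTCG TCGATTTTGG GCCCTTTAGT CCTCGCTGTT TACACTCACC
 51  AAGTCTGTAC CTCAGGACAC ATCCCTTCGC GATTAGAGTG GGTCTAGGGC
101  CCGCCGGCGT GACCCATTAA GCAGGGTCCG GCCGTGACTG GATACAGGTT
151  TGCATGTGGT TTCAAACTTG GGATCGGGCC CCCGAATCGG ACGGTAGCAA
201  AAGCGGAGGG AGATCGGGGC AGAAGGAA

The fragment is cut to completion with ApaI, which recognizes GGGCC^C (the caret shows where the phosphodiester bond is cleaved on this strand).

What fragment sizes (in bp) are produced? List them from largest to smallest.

79, 78, 48, 23 bp

ApaI sites (GGGCCC) start at positions 19, 97, 176.
ApaI cuts after base 5 of each site (before the last base), so after positions 23, 101, 180.
Linear molecule, 3 cuts → 4 fragments:
  1–23 → 23 bp
  24–101 → 78 bp
  102–180 → 79 bp
  181–228 → 48 bp
Sorted largest to smallest: 79, 78, 48, 23 bp.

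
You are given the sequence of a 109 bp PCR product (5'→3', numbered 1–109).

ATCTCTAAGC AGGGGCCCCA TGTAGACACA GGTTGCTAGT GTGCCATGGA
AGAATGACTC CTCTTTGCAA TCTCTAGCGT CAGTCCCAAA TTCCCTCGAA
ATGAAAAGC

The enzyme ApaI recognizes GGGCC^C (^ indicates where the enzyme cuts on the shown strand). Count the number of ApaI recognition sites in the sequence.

1

GGGCCC occurs starting at position 13.
ApaI cuts at 1 site.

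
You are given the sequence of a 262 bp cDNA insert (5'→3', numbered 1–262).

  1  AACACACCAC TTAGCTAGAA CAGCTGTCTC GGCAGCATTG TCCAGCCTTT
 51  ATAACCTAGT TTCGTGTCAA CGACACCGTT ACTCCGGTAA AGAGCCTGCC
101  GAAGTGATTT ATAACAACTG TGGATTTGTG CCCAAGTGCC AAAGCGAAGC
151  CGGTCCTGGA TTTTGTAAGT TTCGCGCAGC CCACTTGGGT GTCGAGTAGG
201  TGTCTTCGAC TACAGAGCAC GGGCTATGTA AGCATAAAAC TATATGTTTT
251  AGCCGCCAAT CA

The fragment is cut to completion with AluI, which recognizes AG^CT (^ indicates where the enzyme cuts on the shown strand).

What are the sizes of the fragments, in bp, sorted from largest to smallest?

AluI sites (AGCT) start at positions 13, 22.
AluI cuts after base 2 of each site, so after positions 14, 23.
Linear molecule, 2 cuts → 3 fragments:
  1–14 → 14 bp
  15–23 → 9 bp
  24–262 → 239 bp
Sorted largest to smallest: 239, 14, 9 bp.

239, 14, 9 bp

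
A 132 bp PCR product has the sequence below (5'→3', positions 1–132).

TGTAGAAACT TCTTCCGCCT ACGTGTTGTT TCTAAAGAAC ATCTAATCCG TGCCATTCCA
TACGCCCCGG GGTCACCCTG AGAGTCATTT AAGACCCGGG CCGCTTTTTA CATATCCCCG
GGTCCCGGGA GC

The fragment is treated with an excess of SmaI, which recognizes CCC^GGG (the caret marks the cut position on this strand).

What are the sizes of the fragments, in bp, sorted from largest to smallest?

SmaI sites (CCCGGG) start at positions 66, 95, 117, 124.
SmaI cuts after base 3 of each site, so after positions 68, 97, 119, 126.
Linear molecule, 4 cuts → 5 fragments:
  1–68 → 68 bp
  69–97 → 29 bp
  98–119 → 22 bp
  120–126 → 7 bp
  127–132 → 6 bp
Sorted largest to smallest: 68, 29, 22, 7, 6 bp.

68, 29, 22, 7, 6 bp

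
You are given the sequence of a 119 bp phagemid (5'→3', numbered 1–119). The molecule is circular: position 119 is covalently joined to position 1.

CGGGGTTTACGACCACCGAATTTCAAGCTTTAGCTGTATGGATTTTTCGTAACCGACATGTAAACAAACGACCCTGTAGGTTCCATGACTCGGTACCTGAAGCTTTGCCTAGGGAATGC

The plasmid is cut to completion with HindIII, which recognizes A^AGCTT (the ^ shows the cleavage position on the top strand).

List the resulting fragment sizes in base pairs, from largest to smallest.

HindIII sites (AAGCTT) start at positions 25, 100.
HindIII cuts after the first base of each site, so after positions 25, 100.
Circular molecule, 2 cuts → 2 fragments:
  26–100 → 75 bp
  101–119 then 1–25 → 19 + 25 = 44 bp
Sorted largest to smallest: 75, 44 bp.

75, 44 bp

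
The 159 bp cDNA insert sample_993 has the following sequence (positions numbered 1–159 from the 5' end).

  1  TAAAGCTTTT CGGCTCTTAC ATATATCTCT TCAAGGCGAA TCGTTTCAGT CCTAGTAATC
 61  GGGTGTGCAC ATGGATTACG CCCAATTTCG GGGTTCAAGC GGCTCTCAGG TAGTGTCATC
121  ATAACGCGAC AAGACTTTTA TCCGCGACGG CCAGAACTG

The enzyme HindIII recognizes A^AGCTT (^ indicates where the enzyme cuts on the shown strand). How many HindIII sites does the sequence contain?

1

AAGCTT occurs starting at position 3.
HindIII cuts at 1 site.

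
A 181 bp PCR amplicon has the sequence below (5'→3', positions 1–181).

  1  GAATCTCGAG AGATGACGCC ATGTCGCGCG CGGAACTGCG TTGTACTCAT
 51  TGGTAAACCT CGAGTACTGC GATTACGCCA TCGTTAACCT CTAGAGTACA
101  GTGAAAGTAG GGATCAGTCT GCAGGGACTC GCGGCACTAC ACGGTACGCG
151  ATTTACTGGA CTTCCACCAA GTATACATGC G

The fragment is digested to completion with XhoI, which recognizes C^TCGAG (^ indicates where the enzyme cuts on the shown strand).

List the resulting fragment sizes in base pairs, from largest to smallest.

122, 54, 5 bp

XhoI sites (CTCGAG) start at positions 5, 59.
XhoI cuts after the first base of each site, so after positions 5, 59.
Linear molecule, 2 cuts → 3 fragments:
  1–5 → 5 bp
  6–59 → 54 bp
  60–181 → 122 bp
Sorted largest to smallest: 122, 54, 5 bp.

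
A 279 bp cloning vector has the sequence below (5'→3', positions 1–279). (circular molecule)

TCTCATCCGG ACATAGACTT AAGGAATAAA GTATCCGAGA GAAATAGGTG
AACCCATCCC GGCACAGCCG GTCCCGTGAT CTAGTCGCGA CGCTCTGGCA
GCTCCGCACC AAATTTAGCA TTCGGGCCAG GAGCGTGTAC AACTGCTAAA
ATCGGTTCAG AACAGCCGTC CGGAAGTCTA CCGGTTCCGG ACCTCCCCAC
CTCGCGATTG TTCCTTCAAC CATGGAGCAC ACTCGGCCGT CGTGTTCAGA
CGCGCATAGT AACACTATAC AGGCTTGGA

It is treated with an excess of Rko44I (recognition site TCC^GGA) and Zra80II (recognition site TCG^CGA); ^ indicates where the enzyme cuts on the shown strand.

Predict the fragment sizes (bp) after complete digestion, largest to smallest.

Rko44I sites (TCCGGA) start at positions 6, 169, 186.
Rko44I cuts after base 3 of each site, so after positions 8, 171, 188.
Zra80II sites (TCGCGA) start at positions 85, 202.
Zra80II cuts after base 3 of each site, so after positions 87, 204.
Combined cut positions: 8, 87, 171, 188, 204.
Circular molecule, 5 cuts → 5 fragments:
  9–87 → 79 bp
  88–171 → 84 bp
  172–188 → 17 bp
  189–204 → 16 bp
  205–279 then 1–8 → 75 + 8 = 83 bp
Sorted largest to smallest: 84, 83, 79, 17, 16 bp.

84, 83, 79, 17, 16 bp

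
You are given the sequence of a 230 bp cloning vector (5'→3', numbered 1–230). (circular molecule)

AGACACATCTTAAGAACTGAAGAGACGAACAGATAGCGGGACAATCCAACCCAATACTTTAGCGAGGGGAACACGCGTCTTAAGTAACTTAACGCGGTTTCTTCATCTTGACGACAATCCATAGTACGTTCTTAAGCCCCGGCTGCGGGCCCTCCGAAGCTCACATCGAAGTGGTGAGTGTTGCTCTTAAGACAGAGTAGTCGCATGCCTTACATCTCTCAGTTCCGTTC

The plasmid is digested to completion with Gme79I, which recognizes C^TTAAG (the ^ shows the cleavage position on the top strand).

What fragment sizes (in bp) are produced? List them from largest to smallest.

Gme79I sites (CTTAAG) start at positions 9, 79, 131, 186.
Gme79I cuts after the first base of each site, so after positions 9, 79, 131, 186.
Circular molecule, 4 cuts → 4 fragments:
  10–79 → 70 bp
  80–131 → 52 bp
  132–186 → 55 bp
  187–230 then 1–9 → 44 + 9 = 53 bp
Sorted largest to smallest: 70, 55, 53, 52 bp.

70, 55, 53, 52 bp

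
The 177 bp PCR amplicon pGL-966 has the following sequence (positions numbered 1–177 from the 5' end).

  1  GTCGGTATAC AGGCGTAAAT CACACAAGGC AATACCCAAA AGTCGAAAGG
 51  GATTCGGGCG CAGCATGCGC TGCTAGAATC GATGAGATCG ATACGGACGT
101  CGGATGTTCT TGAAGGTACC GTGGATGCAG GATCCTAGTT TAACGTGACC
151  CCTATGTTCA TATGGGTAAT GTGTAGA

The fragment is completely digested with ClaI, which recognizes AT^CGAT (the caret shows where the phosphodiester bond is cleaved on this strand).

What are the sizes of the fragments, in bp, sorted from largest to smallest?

89, 79, 9 bp

ClaI sites (ATCGAT) start at positions 78, 87.
ClaI cuts after base 2 of each site, so after positions 79, 88.
Linear molecule, 2 cuts → 3 fragments:
  1–79 → 79 bp
  80–88 → 9 bp
  89–177 → 89 bp
Sorted largest to smallest: 89, 79, 9 bp.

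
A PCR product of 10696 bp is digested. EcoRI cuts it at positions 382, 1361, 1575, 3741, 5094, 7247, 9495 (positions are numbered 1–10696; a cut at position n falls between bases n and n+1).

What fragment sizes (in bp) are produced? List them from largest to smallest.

Linear molecule, 7 cuts → 8 fragments:
  382 − 0 = 382 bp
  1361 − 382 = 979 bp
  1575 − 1361 = 214 bp
  3741 − 1575 = 2166 bp
  5094 − 3741 = 1353 bp
  7247 − 5094 = 2153 bp
  9495 − 7247 = 2248 bp
  10696 − 9495 = 1201 bp
Sorted largest to smallest: 2248, 2166, 2153, 1353, 1201, 979, 382, 214 bp.

2248, 2166, 2153, 1353, 1201, 979, 382, 214 bp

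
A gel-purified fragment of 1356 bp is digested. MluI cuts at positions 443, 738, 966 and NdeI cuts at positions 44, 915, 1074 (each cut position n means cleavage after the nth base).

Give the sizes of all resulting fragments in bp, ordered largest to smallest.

Combined cut positions (sorted): 44, 443, 738, 915, 966, 1074.
Linear molecule, 6 cuts → 7 fragments:
  44 − 0 = 44 bp
  443 − 44 = 399 bp
  738 − 443 = 295 bp
  915 − 738 = 177 bp
  966 − 915 = 51 bp
  1074 − 966 = 108 bp
  1356 − 1074 = 282 bp
Sorted largest to smallest: 399, 295, 282, 177, 108, 51, 44 bp.

399, 295, 282, 177, 108, 51, 44 bp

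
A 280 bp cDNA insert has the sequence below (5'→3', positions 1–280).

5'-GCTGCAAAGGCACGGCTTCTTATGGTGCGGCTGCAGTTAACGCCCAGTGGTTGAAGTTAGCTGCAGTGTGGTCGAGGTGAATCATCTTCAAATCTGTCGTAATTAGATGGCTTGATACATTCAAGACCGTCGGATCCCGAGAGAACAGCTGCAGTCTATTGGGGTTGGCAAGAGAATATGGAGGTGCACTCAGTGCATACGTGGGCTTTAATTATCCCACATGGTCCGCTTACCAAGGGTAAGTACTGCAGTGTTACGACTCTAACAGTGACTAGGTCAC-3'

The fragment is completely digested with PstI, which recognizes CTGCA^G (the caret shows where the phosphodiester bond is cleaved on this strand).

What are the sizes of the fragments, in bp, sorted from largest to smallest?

97, 88, 35, 30, 30 bp

PstI sites (CTGCAG) start at positions 31, 61, 149, 246.
PstI cuts after base 5 of each site (before the last base), so after positions 35, 65, 153, 250.
Linear molecule, 4 cuts → 5 fragments:
  1–35 → 35 bp
  36–65 → 30 bp
  66–153 → 88 bp
  154–250 → 97 bp
  251–280 → 30 bp
Sorted largest to smallest: 97, 88, 35, 30, 30 bp.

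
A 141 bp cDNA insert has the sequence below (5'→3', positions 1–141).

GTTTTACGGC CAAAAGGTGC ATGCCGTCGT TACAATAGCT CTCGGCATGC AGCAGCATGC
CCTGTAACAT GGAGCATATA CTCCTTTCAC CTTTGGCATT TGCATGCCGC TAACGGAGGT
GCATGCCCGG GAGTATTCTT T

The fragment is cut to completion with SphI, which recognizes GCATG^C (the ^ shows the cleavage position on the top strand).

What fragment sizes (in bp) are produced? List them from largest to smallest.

47, 26, 23, 19, 16, 10 bp

SphI sites (GCATGC) start at positions 19, 45, 55, 102, 121.
SphI cuts after base 5 of each site (before the last base), so after positions 23, 49, 59, 106, 125.
Linear molecule, 5 cuts → 6 fragments:
  1–23 → 23 bp
  24–49 → 26 bp
  50–59 → 10 bp
  60–106 → 47 bp
  107–125 → 19 bp
  126–141 → 16 bp
Sorted largest to smallest: 47, 26, 23, 19, 16, 10 bp.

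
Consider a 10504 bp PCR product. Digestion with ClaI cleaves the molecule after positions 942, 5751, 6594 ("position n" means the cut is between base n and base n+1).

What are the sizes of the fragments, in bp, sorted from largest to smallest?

Linear molecule, 3 cuts → 4 fragments:
  942 − 0 = 942 bp
  5751 − 942 = 4809 bp
  6594 − 5751 = 843 bp
  10504 − 6594 = 3910 bp
Sorted largest to smallest: 4809, 3910, 942, 843 bp.

4809, 3910, 942, 843 bp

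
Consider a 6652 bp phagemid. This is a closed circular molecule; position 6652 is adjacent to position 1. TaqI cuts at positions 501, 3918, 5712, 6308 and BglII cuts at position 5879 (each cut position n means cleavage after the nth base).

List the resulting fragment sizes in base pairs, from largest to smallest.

3417, 1794, 845, 429, 167 bp

Combined cut positions (sorted): 501, 3918, 5712, 5879, 6308.
Circular molecule, 5 cuts → 5 fragments:
  3918 − 501 = 3417 bp
  5712 − 3918 = 1794 bp
  5879 − 5712 = 167 bp
  6308 − 5879 = 429 bp
  wrap: 6652 − 6308 + 501 = 845 bp
Sorted largest to smallest: 3417, 1794, 845, 429, 167 bp.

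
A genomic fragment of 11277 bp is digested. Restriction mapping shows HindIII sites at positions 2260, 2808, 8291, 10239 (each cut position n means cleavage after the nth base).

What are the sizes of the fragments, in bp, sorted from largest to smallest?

Linear molecule, 4 cuts → 5 fragments:
  2260 − 0 = 2260 bp
  2808 − 2260 = 548 bp
  8291 − 2808 = 5483 bp
  10239 − 8291 = 1948 bp
  11277 − 10239 = 1038 bp
Sorted largest to smallest: 5483, 2260, 1948, 1038, 548 bp.

5483, 2260, 1948, 1038, 548 bp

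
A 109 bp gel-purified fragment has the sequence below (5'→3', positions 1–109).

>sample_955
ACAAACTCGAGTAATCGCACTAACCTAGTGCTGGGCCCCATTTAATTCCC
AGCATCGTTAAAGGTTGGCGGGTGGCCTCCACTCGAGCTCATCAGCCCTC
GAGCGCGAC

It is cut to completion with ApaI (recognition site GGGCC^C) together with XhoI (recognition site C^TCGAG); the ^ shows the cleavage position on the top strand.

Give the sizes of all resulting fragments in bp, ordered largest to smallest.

The ApaI site (GGGCCC) starts at position 33.
ApaI cuts after base 5 of each site (before the last base), so after position 37.
XhoI sites (CTCGAG) start at positions 6, 82, 98.
XhoI cuts after the first base of each site, so after positions 6, 82, 98.
Combined cut positions: 6, 37, 82, 98.
Linear molecule, 4 cuts → 5 fragments:
  1–6 → 6 bp
  7–37 → 31 bp
  38–82 → 45 bp
  83–98 → 16 bp
  99–109 → 11 bp
Sorted largest to smallest: 45, 31, 16, 11, 6 bp.

45, 31, 16, 11, 6 bp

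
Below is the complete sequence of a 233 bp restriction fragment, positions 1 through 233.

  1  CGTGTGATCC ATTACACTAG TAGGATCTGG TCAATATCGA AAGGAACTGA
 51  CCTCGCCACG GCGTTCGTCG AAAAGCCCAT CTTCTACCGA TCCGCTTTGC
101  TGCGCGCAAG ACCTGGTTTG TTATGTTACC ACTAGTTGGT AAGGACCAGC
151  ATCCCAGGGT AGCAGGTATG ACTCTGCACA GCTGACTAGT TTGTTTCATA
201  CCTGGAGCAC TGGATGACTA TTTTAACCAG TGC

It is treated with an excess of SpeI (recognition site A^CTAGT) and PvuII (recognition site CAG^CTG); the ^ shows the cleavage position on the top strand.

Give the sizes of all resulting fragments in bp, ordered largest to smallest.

SpeI sites (ACTAGT) start at positions 16, 131, 185.
SpeI cuts after the first base of each site, so after positions 16, 131, 185.
The PvuII site (CAGCTG) starts at position 179.
PvuII cuts after base 3 of each site, so after position 181.
Combined cut positions: 16, 131, 181, 185.
Linear molecule, 4 cuts → 5 fragments:
  1–16 → 16 bp
  17–131 → 115 bp
  132–181 → 50 bp
  182–185 → 4 bp
  186–233 → 48 bp
Sorted largest to smallest: 115, 50, 48, 16, 4 bp.

115, 50, 48, 16, 4 bp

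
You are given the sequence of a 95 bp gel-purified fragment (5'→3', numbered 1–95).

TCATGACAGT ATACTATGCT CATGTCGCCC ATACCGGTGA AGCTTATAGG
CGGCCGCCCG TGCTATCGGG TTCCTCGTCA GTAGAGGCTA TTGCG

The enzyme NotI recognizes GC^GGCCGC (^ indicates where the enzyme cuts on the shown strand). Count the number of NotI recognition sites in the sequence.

GCGGCCGC occurs starting at position 50.
NotI cuts at 1 site.

1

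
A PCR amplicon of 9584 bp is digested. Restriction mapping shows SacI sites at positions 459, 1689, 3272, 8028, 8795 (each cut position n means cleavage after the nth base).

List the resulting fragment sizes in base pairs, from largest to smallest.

Linear molecule, 5 cuts → 6 fragments:
  459 − 0 = 459 bp
  1689 − 459 = 1230 bp
  3272 − 1689 = 1583 bp
  8028 − 3272 = 4756 bp
  8795 − 8028 = 767 bp
  9584 − 8795 = 789 bp
Sorted largest to smallest: 4756, 1583, 1230, 789, 767, 459 bp.

4756, 1583, 1230, 789, 767, 459 bp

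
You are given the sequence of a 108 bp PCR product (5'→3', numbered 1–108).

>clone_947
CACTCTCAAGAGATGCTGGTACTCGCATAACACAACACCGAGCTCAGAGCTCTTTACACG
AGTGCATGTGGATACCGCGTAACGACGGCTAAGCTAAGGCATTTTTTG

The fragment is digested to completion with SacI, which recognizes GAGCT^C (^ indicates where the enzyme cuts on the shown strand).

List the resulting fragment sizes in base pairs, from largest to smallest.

SacI sites (GAGCTC) start at positions 40, 47.
SacI cuts after base 5 of each site (before the last base), so after positions 44, 51.
Linear molecule, 2 cuts → 3 fragments:
  1–44 → 44 bp
  45–51 → 7 bp
  52–108 → 57 bp
Sorted largest to smallest: 57, 44, 7 bp.

57, 44, 7 bp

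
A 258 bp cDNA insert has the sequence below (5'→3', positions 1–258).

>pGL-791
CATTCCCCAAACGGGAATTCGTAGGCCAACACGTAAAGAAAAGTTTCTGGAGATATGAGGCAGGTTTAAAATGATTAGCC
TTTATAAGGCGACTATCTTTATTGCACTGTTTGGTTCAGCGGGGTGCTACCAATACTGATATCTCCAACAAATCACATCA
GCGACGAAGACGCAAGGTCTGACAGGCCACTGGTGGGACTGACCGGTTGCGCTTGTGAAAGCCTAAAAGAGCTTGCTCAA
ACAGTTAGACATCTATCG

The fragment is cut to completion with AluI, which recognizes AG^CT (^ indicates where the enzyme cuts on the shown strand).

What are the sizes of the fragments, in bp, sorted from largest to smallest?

The AluI site (AGCT) starts at position 230.
AluI cuts after base 2 of each site, so after position 231.
Linear molecule, 1 cut → 2 fragments:
  1–231 → 231 bp
  232–258 → 27 bp
Sorted largest to smallest: 231, 27 bp.

231, 27 bp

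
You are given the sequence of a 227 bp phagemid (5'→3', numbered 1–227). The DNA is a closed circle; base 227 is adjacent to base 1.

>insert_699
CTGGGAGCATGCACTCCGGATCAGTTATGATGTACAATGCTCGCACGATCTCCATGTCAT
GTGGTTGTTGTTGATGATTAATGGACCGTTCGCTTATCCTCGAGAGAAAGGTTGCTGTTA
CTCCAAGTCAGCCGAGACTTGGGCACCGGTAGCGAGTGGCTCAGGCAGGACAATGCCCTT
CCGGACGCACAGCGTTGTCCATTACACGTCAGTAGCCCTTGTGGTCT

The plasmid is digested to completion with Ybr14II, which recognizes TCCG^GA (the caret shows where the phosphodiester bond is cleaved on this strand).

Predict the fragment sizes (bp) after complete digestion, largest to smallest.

Ybr14II sites (TCCGGA) start at positions 15, 180.
Ybr14II cuts after base 4 of each site, so after positions 18, 183.
Circular molecule, 2 cuts → 2 fragments:
  19–183 → 165 bp
  184–227 then 1–18 → 44 + 18 = 62 bp
Sorted largest to smallest: 165, 62 bp.

165, 62 bp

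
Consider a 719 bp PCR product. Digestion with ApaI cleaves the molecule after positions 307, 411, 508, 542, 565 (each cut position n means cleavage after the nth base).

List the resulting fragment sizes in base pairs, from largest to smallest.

Linear molecule, 5 cuts → 6 fragments:
  307 − 0 = 307 bp
  411 − 307 = 104 bp
  508 − 411 = 97 bp
  542 − 508 = 34 bp
  565 − 542 = 23 bp
  719 − 565 = 154 bp
Sorted largest to smallest: 307, 154, 104, 97, 34, 23 bp.

307, 154, 104, 97, 34, 23 bp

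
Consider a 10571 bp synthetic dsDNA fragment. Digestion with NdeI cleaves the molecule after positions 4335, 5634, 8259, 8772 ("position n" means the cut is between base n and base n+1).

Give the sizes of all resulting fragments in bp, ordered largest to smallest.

Linear molecule, 4 cuts → 5 fragments:
  4335 − 0 = 4335 bp
  5634 − 4335 = 1299 bp
  8259 − 5634 = 2625 bp
  8772 − 8259 = 513 bp
  10571 − 8772 = 1799 bp
Sorted largest to smallest: 4335, 2625, 1799, 1299, 513 bp.

4335, 2625, 1799, 1299, 513 bp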